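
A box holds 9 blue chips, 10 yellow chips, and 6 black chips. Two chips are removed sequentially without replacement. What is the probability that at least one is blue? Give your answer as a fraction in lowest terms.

3/5

P(no blue) = 16/25 × 15/24 = 240/600 = 2/5.
P(at least one) = 1 − 2/5 = 3/5.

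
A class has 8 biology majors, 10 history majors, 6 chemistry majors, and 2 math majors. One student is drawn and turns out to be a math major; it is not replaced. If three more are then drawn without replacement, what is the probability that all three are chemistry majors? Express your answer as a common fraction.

1/115

With the first student removed, 6 chemistry majors remain out of 25.
P = 6/25 × 5/24 × 4/23 = 120/13800 = 1/115.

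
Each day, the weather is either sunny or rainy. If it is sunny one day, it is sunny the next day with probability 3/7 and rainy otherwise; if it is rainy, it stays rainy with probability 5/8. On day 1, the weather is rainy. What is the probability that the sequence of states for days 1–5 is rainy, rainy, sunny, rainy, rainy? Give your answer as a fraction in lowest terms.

Day 1 is given. For each transition, use the conditional probability from the current state:
P(rainy | rainy) = 5/8; P(sunny | rainy) = 3/8; P(rainy | sunny) = 4/7; P(rainy | rainy) = 5/8.
P = 5/8 × 3/8 × 4/7 × 5/8 = 300/3584 = 75/896.

75/896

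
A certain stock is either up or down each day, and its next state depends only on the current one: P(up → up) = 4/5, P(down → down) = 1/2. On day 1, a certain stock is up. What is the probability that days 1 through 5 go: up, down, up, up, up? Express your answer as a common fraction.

8/125

Day 1 is given. For each transition, use the conditional probability from the current state:
P(down | up) = 1/5; P(up | down) = 1/2; P(up | up) = 4/5; P(up | up) = 4/5.
P = 1/5 × 1/2 × 4/5 × 4/5 = 16/250 = 8/125.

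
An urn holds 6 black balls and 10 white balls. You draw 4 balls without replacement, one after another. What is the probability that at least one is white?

361/364

P(no white) = 6/16 × 5/15 × 4/14 × 3/13 = 360/43680 = 3/364.
P(at least one) = 1 − 3/364 = 361/364.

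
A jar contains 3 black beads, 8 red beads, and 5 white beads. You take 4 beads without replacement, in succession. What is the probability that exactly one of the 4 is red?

One ordering (red drawn first) has probability 8/16 × 8/15 × 7/14 × 6/13 = 2688/43680 = 4/65.
There are C(4,1) = 4 such orderings, each equally likely, so P = 4 × 4/65 = 16/65.

16/65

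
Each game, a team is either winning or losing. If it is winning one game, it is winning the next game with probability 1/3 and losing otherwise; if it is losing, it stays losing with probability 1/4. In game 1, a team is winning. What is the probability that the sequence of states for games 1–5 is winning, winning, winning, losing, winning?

Game 1 is given. For each transition, use the conditional probability from the current state:
P(winning | winning) = 1/3; P(winning | winning) = 1/3; P(losing | winning) = 2/3; P(winning | losing) = 3/4.
P = 1/3 × 1/3 × 2/3 × 3/4 = 6/108 = 1/18.

1/18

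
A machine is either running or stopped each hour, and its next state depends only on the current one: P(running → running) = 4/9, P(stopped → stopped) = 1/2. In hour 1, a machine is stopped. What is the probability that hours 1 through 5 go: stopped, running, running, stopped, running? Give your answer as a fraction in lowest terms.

Hour 1 is given. For each transition, use the conditional probability from the current state:
P(running | stopped) = 1/2; P(running | running) = 4/9; P(stopped | running) = 5/9; P(running | stopped) = 1/2.
P = 1/2 × 4/9 × 5/9 × 1/2 = 20/324 = 5/81.

5/81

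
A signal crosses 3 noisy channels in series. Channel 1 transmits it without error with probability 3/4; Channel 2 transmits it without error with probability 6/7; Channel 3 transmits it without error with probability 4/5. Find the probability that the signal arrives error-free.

18/35

Multiplying along the chain,
P = 3/4 × 6/7 × 4/5 = 72/140 = 18/35.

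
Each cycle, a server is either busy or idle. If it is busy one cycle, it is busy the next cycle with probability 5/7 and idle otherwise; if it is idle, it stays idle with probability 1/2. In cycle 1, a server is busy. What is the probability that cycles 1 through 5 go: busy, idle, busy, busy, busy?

Cycle 1 is given. For each transition, use the conditional probability from the current state:
P(idle | busy) = 2/7; P(busy | idle) = 1/2; P(busy | busy) = 5/7; P(busy | busy) = 5/7.
P = 2/7 × 1/2 × 5/7 × 5/7 = 50/686 = 25/343.

25/343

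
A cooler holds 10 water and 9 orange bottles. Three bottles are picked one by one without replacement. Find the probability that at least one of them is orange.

283/323

P(no orange) = 10/19 × 9/18 × 8/17 = 720/5814 = 40/323.
P(at least one) = 1 − 40/323 = 283/323.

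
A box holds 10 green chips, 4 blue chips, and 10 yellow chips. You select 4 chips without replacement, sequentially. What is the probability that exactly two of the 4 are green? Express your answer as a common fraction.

One ordering (green drawn first) has probability 10/24 × 9/23 × 14/22 × 13/21 = 16380/255024 = 65/1012.
There are C(4,2) = 6 such orderings, each equally likely, so P = 6 × 65/1012 = 195/506.

195/506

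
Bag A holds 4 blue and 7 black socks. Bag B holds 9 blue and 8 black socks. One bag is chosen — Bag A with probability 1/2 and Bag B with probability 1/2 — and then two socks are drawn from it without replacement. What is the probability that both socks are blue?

699/3740

From Bag A: P(both blue) = (4/11)(3/10) = 6/55.
From Bag B: P(both blue) = (9/17)(8/16) = 9/34.
Total probability = (1/2)(6/55) + (1/2)(9/34) = 699/3740.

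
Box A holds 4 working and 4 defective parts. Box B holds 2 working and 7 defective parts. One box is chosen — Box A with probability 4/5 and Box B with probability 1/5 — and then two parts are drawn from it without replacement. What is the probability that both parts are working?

From Box A: P(both working) = (4/8)(3/7) = 3/14.
From Box B: P(both working) = (2/9)(1/8) = 1/36.
Total probability = (4/5)(3/14) + (1/5)(1/36) = 223/1260.

223/1260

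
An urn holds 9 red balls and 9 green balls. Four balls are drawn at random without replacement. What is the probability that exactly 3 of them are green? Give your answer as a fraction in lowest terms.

One ordering (green drawn first) has probability 9/18 × 8/17 × 7/16 × 9/15 = 4536/73440 = 21/340.
There are C(4,3) = 4 such orderings, each equally likely, so P = 4 × 21/340 = 21/85.

21/85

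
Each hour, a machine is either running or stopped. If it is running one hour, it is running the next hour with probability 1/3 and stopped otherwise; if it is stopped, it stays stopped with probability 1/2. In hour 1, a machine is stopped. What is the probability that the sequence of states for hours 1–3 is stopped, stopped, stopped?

Hour 1 is given. For each transition, use the conditional probability from the current state:
P(stopped | stopped) = 1/2; P(stopped | stopped) = 1/2.
P = 1/2 × 1/2 = 1/4.

1/4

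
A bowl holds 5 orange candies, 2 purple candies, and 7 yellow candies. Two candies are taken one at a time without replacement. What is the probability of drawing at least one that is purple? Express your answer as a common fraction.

25/91

P(no purple) = 12/14 × 11/13 = 132/182 = 66/91.
P(at least one) = 1 − 66/91 = 25/91.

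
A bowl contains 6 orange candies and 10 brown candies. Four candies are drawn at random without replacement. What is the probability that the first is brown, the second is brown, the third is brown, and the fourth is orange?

Multiply the probability of each draw given the previous ones:
P = 10/16 × 9/15 × 8/14 × 6/13 = 4320/43680 = 9/91.

9/91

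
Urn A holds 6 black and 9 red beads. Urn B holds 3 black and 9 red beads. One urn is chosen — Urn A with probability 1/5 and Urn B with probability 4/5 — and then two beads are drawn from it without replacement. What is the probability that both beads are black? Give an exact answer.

From Urn A: P(both black) = (6/15)(5/14) = 1/7.
From Urn B: P(both black) = (3/12)(2/11) = 1/22.
Total probability = (1/5)(1/7) + (4/5)(1/22) = 5/77.

5/77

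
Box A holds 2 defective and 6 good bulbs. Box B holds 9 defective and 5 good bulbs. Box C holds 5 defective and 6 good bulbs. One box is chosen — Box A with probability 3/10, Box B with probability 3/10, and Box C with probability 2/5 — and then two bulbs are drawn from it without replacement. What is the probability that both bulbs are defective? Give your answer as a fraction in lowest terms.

From Box A: P(both defective) = (2/8)(1/7) = 1/28.
From Box B: P(both defective) = (9/14)(8/13) = 36/91.
From Box C: P(both defective) = (5/11)(4/10) = 2/11.
Total probability = (3/10)(1/28) + (3/10)(36/91) + (2/5)(2/11) = 8093/40040.

8093/40040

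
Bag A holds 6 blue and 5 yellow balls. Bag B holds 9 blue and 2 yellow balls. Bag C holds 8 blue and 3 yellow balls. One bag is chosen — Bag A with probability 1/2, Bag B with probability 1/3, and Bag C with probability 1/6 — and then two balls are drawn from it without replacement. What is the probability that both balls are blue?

From Bag A: P(both blue) = (6/11)(5/10) = 3/11.
From Bag B: P(both blue) = (9/11)(8/10) = 36/55.
From Bag C: P(both blue) = (8/11)(7/10) = 28/55.
Total probability = (1/2)(3/11) + (1/3)(36/55) + (1/6)(28/55) = 29/66.

29/66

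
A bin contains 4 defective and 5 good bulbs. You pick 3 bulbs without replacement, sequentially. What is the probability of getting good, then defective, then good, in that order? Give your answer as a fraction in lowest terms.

10/63

Each draw changes the counts, so multiply the conditional probabilities along the sequence:
P = 5/9 × 4/8 × 4/7 = 80/504 = 10/63.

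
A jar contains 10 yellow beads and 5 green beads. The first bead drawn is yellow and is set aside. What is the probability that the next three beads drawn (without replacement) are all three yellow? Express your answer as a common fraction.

After the first draw, 9 of the remaining 14 beads are yellow.
P = 9/14 × 8/13 × 7/12 = 504/2184 = 3/13.

3/13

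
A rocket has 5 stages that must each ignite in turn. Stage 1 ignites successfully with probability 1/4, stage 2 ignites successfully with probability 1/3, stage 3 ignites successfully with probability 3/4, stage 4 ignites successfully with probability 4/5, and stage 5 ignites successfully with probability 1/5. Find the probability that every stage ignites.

The events are sequential, so multiply the conditional probabilities:
P = 1/4 × 1/3 × 3/4 × 4/5 × 1/5 = 12/1200 = 1/100.

1/100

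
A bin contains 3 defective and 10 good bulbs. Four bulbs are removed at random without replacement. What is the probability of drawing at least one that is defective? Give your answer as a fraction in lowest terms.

P(no defective) = 10/13 × 9/12 × 8/11 × 7/10 = 5040/17160 = 42/143.
P(at least one) = 1 − 42/143 = 101/143.

101/143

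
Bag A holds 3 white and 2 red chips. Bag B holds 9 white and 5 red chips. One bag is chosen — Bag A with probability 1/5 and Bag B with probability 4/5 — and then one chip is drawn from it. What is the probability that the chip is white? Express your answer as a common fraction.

111/175

From Bag A: P(white) = 3/5.
From Bag B: P(white) = 9/14.
Total probability = (1/5)(3/5) + (4/5)(9/14) = 111/175.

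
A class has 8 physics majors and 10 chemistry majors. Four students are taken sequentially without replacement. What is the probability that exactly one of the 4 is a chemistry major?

One ordering (a chemistry major drawn first) has probability 10/18 × 8/17 × 7/16 × 6/15 = 3360/73440 = 7/153.
There are C(4,1) = 4 such orderings, each equally likely, so P = 4 × 7/153 = 28/153.

28/153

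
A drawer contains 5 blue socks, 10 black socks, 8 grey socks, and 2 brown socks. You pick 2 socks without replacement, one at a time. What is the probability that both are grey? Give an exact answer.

7/75

P = 8/25 × 7/24 = 56/600 = 7/75.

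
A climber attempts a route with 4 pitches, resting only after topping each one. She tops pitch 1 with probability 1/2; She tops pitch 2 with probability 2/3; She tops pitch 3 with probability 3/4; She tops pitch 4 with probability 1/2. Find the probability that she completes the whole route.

The events are sequential, so multiply the conditional probabilities:
P = 1/2 × 2/3 × 3/4 × 1/2 = 6/48 = 1/8.

1/8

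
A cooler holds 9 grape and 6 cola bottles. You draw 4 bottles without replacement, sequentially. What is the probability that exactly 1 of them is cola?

24/65

One ordering (cola drawn first) has probability 6/15 × 9/14 × 8/13 × 7/12 = 3024/32760 = 6/65.
There are C(4,1) = 4 such orderings, each equally likely, so P = 4 × 6/65 = 24/65.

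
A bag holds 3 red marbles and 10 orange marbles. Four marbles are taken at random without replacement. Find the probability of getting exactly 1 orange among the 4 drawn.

2/143

One ordering (orange drawn first) has probability 10/13 × 3/12 × 2/11 × 1/10 = 60/17160 = 1/286.
There are C(4,1) = 4 such orderings, each equally likely, so P = 4 × 1/286 = 2/143.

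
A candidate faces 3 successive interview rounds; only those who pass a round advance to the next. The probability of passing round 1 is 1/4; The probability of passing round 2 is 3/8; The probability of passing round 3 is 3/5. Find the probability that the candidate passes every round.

9/160

The events are sequential, so multiply the conditional probabilities:
P = 1/4 × 3/8 × 3/5 = 9/160.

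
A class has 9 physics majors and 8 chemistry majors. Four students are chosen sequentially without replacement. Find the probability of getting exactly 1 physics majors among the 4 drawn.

One ordering (a physics major drawn first) has probability 9/17 × 8/16 × 7/15 × 6/14 = 3024/57120 = 9/170.
There are C(4,1) = 4 such orderings, each equally likely, so P = 4 × 9/170 = 18/85.

18/85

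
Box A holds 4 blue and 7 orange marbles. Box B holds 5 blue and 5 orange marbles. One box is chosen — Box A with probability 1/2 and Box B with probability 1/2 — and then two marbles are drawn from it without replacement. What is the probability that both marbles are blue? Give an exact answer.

From Box A: P(both blue) = (4/11)(3/10) = 6/55.
From Box B: P(both blue) = (5/10)(4/9) = 2/9.
Total probability = (1/2)(6/55) + (1/2)(2/9) = 82/495.

82/495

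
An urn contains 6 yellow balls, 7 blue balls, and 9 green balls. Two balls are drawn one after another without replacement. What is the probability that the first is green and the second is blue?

Chain rule:
P = 9/22 × 7/21 = 63/462 = 3/22.

3/22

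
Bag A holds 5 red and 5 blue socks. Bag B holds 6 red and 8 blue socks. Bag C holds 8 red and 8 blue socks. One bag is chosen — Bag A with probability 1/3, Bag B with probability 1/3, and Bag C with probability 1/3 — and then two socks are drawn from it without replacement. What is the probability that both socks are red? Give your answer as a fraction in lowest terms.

From Bag A: P(both red) = (5/10)(4/9) = 2/9.
From Bag B: P(both red) = (6/14)(5/13) = 15/91.
From Bag C: P(both red) = (8/16)(7/15) = 7/30.
Total probability = (1/3)(2/9) + (1/3)(15/91) + (1/3)(7/30) = 5081/24570.

5081/24570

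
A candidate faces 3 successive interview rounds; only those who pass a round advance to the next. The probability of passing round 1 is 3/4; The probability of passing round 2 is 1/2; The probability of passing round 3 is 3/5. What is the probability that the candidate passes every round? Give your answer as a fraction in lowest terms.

9/40

Multiplying along the chain,
P = 3/4 × 1/2 × 3/5 = 9/40.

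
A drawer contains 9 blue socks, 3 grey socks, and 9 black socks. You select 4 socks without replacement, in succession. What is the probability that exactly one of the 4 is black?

44/133

One ordering (black drawn first) has probability 9/21 × 12/20 × 11/19 × 10/18 = 11880/143640 = 11/133.
There are C(4,1) = 4 such orderings, each equally likely, so P = 4 × 11/133 = 44/133.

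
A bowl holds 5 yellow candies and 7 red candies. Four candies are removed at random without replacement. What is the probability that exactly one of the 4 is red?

One ordering (red drawn first) has probability 7/12 × 5/11 × 4/10 × 3/9 = 420/11880 = 7/198.
There are C(4,1) = 4 such orderings, each equally likely, so P = 4 × 7/198 = 14/99.

14/99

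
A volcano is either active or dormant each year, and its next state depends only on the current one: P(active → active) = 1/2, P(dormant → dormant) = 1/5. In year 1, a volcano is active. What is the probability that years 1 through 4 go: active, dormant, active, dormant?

Year 1 is given. For each transition, use the conditional probability from the current state:
P(dormant | active) = 1/2; P(active | dormant) = 4/5; P(dormant | active) = 1/2.
P = 1/2 × 4/5 × 1/2 = 4/20 = 1/5.

1/5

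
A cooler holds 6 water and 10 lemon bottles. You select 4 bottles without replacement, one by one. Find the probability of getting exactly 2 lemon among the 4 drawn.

One ordering (lemon drawn first) has probability 10/16 × 9/15 × 6/14 × 5/13 = 2700/43680 = 45/728.
There are C(4,2) = 6 such orderings, each equally likely, so P = 6 × 45/728 = 135/364.

135/364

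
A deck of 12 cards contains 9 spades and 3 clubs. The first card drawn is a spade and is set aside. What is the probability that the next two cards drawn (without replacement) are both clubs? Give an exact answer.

With the first card removed, 3 clubs remain out of 11.
P = 3/11 × 2/10 = 6/110 = 3/55.

3/55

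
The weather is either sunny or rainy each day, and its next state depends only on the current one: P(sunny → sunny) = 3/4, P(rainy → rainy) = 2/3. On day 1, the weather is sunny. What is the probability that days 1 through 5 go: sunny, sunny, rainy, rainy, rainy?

Day 1 is given. For each transition, use the conditional probability from the current state:
P(sunny | sunny) = 3/4; P(rainy | sunny) = 1/4; P(rainy | rainy) = 2/3; P(rainy | rainy) = 2/3.
P = 3/4 × 1/4 × 2/3 × 2/3 = 12/144 = 1/12.

1/12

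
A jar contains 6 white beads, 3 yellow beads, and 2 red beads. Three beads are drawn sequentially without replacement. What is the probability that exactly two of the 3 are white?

One ordering (white drawn first) has probability 6/11 × 5/10 × 5/9 = 150/990 = 5/33.
There are C(3,2) = 3 such orderings, each equally likely, so P = 3 × 5/33 = 5/11.

5/11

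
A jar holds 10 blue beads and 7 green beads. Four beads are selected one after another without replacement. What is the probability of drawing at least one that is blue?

P(no blue) = 7/17 × 6/16 × 5/15 × 4/14 = 840/57120 = 1/68.
P(at least one) = 1 − 1/68 = 67/68.

67/68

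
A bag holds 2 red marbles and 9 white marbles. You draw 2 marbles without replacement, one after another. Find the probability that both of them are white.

36/55

P(all white) = 9/11 × 8/10 = 72/110 = 36/55.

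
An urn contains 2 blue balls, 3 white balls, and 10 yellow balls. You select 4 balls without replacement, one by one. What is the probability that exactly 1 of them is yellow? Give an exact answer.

20/273

One ordering (yellow drawn first) has probability 10/15 × 5/14 × 4/13 × 3/12 = 600/32760 = 5/273.
There are C(4,1) = 4 such orderings, each equally likely, so P = 4 × 5/273 = 20/273.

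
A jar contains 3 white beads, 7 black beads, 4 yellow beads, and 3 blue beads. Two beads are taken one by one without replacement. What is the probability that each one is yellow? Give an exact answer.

3/68

P(every draw is yellow) = 4/17 × 3/16 = 12/272 = 3/68.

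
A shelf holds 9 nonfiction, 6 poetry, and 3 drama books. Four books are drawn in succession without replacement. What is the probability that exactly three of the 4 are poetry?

4/51

One ordering (poetry drawn first) has probability 6/18 × 5/17 × 4/16 × 12/15 = 1440/73440 = 1/51.
There are C(4,3) = 4 such orderings, each equally likely, so P = 4 × 1/51 = 4/51.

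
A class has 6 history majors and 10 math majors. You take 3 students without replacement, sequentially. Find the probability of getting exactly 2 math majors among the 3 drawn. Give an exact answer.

One ordering (math majors drawn first) has probability 10/16 × 9/15 × 6/14 = 540/3360 = 9/56.
There are C(3,2) = 3 such orderings, each equally likely, so P = 3 × 9/56 = 27/56.

27/56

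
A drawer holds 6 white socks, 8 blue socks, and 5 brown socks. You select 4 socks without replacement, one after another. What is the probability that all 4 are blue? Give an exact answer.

35/1938

P(every draw is blue) = 8/19 × 7/18 × 6/17 × 5/16 = 1680/93024 = 35/1938.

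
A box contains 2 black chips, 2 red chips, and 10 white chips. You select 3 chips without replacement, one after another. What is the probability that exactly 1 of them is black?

33/91

One ordering (black drawn first) has probability 2/14 × 12/13 × 11/12 = 264/2184 = 11/91.
There are C(3,1) = 3 such orderings, each equally likely, so P = 3 × 11/91 = 33/91.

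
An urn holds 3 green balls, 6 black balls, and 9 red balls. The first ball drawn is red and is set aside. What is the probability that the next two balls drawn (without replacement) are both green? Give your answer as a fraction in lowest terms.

3/136

After the first draw, 3 of the remaining 17 balls are green.
P = 3/17 × 2/16 = 6/272 = 3/136.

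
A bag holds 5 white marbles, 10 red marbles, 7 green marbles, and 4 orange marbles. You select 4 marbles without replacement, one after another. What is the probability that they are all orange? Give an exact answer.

P(all orange) = 4/26 × 3/25 × 2/24 × 1/23 = 24/358800 = 1/14950.

1/14950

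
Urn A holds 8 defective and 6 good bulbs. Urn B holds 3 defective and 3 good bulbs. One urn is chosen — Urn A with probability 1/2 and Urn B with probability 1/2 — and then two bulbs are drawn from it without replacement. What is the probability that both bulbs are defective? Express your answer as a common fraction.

From Urn A: P(both defective) = (8/14)(7/13) = 4/13.
From Urn B: P(both defective) = (3/6)(2/5) = 1/5.
Total probability = (1/2)(4/13) + (1/2)(1/5) = 33/130.

33/130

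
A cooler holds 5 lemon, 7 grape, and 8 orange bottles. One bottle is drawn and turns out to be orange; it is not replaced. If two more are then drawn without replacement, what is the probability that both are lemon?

10/171

After the first draw, 5 of the remaining 19 bottles are lemon.
P = 5/19 × 4/18 = 20/342 = 10/171.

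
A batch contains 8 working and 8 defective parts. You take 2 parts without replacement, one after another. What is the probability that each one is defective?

7/30

P(all defective) = 8/16 × 7/15 = 56/240 = 7/30.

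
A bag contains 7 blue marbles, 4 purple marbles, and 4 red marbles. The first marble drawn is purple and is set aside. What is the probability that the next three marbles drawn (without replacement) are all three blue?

5/52

With the first marble removed, 7 blue remain out of 14.
P = 7/14 × 6/13 × 5/12 = 210/2184 = 5/52.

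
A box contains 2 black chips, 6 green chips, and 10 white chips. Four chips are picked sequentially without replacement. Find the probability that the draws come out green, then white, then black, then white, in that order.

1/68

Multiply the probability of each draw given the previous ones:
P = 6/18 × 10/17 × 2/16 × 9/15 = 1080/73440 = 1/68.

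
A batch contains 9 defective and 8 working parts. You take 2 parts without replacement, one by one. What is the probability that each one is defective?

9/34

P(every draw is defective) = 9/17 × 8/16 = 72/272 = 9/34.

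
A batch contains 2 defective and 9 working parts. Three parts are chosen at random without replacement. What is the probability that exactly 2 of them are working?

One ordering (working drawn first) has probability 9/11 × 8/10 × 2/9 = 144/990 = 8/55.
There are C(3,2) = 3 such orderings, each equally likely, so P = 3 × 8/55 = 24/55.

24/55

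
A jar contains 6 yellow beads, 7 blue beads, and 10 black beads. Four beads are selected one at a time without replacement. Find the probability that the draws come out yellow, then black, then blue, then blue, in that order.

3/253

Multiply the probability of each draw given the previous ones:
P = 6/23 × 10/22 × 7/21 × 6/20 = 2520/212520 = 3/253.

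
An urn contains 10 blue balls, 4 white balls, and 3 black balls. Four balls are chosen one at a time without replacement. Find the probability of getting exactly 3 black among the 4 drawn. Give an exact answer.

1/170

One ordering (black drawn first) has probability 3/17 × 2/16 × 1/15 × 14/14 = 84/57120 = 1/680.
There are C(4,3) = 4 such orderings, each equally likely, so P = 4 × 1/680 = 1/170.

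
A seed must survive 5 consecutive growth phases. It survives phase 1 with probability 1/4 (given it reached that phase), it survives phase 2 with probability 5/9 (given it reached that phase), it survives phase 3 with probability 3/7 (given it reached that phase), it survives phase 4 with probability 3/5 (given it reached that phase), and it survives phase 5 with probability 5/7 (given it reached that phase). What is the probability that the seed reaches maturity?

Multiplying along the chain,
P = 1/4 × 5/9 × 3/7 × 3/5 × 5/7 = 225/8820 = 5/196.

5/196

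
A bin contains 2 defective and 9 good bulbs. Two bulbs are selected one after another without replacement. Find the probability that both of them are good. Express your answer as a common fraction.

36/55

P = 9/11 × 8/10 = 72/110 = 36/55.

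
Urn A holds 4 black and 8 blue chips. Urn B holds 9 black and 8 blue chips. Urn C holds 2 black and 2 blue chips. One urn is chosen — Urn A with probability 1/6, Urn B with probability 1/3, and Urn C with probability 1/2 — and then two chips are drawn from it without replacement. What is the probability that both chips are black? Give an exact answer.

419/2244

From Urn A: P(both black) = (4/12)(3/11) = 1/11.
From Urn B: P(both black) = (9/17)(8/16) = 9/34.
From Urn C: P(both black) = (2/4)(1/3) = 1/6.
Total probability = (1/6)(1/11) + (1/3)(9/34) + (1/2)(1/6) = 419/2244.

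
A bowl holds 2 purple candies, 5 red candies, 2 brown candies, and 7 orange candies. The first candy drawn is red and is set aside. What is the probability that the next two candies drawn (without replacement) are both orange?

1/5

With the first candy removed, 7 orange remain out of 15.
P = 7/15 × 6/14 = 42/210 = 1/5.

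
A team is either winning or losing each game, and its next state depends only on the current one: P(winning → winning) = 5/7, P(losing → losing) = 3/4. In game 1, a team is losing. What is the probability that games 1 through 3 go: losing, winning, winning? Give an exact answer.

Game 1 is given. For each transition, use the conditional probability from the current state:
P(winning | losing) = 1/4; P(winning | winning) = 5/7.
P = 1/4 × 5/7 = 5/28.

5/28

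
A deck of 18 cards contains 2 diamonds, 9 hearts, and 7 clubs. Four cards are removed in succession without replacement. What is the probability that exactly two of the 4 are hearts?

One ordering (hearts drawn first) has probability 9/18 × 8/17 × 9/16 × 8/15 = 5184/73440 = 6/85.
There are C(4,2) = 6 such orderings, each equally likely, so P = 6 × 6/85 = 36/85.

36/85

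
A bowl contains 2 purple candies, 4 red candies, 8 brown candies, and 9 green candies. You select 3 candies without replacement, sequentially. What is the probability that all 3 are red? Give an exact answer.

P = 4/23 × 3/22 × 2/21 = 24/10626 = 4/1771.

4/1771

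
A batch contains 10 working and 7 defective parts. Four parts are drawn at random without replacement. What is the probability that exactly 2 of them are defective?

One ordering (defective drawn first) has probability 7/17 × 6/16 × 10/15 × 9/14 = 3780/57120 = 9/136.
There are C(4,2) = 6 such orderings, each equally likely, so P = 6 × 9/136 = 27/68.

27/68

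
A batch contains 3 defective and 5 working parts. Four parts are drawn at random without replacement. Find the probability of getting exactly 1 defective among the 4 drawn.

3/7

One ordering (defective drawn first) has probability 3/8 × 5/7 × 4/6 × 3/5 = 180/1680 = 3/28.
There are C(4,1) = 4 such orderings, each equally likely, so P = 4 × 3/28 = 3/7.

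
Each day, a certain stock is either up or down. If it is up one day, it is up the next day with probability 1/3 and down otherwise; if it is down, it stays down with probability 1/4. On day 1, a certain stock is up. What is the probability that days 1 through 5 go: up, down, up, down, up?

1/4

Day 1 is given. For each transition, use the conditional probability from the current state:
P(down | up) = 2/3; P(up | down) = 3/4; P(down | up) = 2/3; P(up | down) = 3/4.
P = 2/3 × 3/4 × 2/3 × 3/4 = 36/144 = 1/4.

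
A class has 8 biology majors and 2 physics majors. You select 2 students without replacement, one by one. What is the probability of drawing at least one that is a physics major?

17/45

P(no physics majors) = 8/10 × 7/9 = 56/90 = 28/45.
P(at least one) = 1 − 28/45 = 17/45.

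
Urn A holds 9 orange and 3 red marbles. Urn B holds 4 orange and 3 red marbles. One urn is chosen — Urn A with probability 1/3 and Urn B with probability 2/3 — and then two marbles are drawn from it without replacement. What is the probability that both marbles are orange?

86/231

From Urn A: P(both orange) = (9/12)(8/11) = 6/11.
From Urn B: P(both orange) = (4/7)(3/6) = 2/7.
Total probability = (1/3)(6/11) + (2/3)(2/7) = 86/231.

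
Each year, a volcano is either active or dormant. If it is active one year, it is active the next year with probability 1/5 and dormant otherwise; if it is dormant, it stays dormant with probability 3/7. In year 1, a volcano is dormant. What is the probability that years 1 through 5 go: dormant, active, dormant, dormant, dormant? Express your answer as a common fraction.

Year 1 is given. For each transition, use the conditional probability from the current state:
P(active | dormant) = 4/7; P(dormant | active) = 4/5; P(dormant | dormant) = 3/7; P(dormant | dormant) = 3/7.
P = 4/7 × 4/5 × 3/7 × 3/7 = 144/1715.

144/1715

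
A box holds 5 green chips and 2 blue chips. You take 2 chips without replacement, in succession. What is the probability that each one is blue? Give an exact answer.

P(all blue) = 2/7 × 1/6 = 2/42 = 1/21.

1/21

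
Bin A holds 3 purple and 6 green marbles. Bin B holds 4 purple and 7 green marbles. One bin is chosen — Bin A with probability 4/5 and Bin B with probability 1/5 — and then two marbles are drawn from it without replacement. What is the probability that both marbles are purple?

From Bin A: P(both purple) = (3/9)(2/8) = 1/12.
From Bin B: P(both purple) = (4/11)(3/10) = 6/55.
Total probability = (4/5)(1/12) + (1/5)(6/55) = 73/825.

73/825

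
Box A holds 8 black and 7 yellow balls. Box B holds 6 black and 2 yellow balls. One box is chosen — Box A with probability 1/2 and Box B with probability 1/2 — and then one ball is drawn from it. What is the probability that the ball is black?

77/120

From Box A: P(black) = 8/15.
From Box B: P(black) = 6/8.
Total probability = (1/2)(8/15) + (1/2)(6/8) = 77/120.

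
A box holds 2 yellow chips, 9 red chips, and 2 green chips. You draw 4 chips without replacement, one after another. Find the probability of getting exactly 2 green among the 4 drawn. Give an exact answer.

1/13

One ordering (green drawn first) has probability 2/13 × 1/12 × 11/11 × 10/10 = 220/17160 = 1/78.
There are C(4,2) = 6 such orderings, each equally likely, so P = 6 × 1/78 = 1/13.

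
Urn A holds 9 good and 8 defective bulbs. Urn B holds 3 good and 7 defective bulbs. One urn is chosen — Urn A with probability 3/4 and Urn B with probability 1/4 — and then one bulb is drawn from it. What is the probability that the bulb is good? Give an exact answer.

From Urn A: P(good) = 9/17.
From Urn B: P(good) = 3/10.
Total probability = (3/4)(9/17) + (1/4)(3/10) = 321/680.

321/680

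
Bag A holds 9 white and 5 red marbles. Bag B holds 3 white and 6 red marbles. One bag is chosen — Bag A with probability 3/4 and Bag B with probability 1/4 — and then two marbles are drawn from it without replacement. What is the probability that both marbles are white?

1387/4368

From Bag A: P(both white) = (9/14)(8/13) = 36/91.
From Bag B: P(both white) = (3/9)(2/8) = 1/12.
Total probability = (3/4)(36/91) + (1/4)(1/12) = 1387/4368.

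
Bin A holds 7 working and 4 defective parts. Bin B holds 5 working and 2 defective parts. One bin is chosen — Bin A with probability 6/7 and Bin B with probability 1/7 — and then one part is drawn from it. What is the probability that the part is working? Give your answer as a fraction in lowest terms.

349/539

From Bin A: P(working) = 7/11.
From Bin B: P(working) = 5/7.
Total probability = (6/7)(7/11) + (1/7)(5/7) = 349/539.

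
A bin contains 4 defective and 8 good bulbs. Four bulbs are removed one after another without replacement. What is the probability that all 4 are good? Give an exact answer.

14/99

P = 8/12 × 7/11 × 6/10 × 5/9 = 1680/11880 = 14/99.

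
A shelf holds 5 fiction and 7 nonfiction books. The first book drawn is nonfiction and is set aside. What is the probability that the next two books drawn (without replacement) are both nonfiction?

3/11

After the first draw, 6 of the remaining 11 books are nonfiction.
P = 6/11 × 5/10 = 30/110 = 3/11.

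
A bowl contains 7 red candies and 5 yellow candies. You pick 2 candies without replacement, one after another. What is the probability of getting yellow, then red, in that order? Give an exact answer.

Each draw changes the counts, so multiply the conditional probabilities along the sequence:
P = 5/12 × 7/11 = 35/132.

35/132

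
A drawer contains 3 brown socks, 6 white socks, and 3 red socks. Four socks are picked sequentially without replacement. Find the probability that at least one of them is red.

P(no red) = 9/12 × 8/11 × 7/10 × 6/9 = 3024/11880 = 14/55.
P(at least one) = 1 − 14/55 = 41/55.

41/55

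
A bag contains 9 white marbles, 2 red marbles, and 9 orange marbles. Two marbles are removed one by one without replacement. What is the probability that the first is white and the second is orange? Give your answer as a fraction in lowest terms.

Multiply the probability of each draw given the previous ones:
P = 9/20 × 9/19 = 81/380.

81/380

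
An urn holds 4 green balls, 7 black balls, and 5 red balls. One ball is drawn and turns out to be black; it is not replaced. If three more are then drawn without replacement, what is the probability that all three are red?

2/91

With the first ball removed, 5 red remain out of 15.
P = 5/15 × 4/14 × 3/13 = 60/2730 = 2/91.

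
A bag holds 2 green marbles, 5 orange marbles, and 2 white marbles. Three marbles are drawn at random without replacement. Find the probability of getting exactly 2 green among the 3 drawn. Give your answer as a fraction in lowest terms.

One ordering (green drawn first) has probability 2/9 × 1/8 × 7/7 = 14/504 = 1/36.
There are C(3,2) = 3 such orderings, each equally likely, so P = 3 × 1/36 = 1/12.

1/12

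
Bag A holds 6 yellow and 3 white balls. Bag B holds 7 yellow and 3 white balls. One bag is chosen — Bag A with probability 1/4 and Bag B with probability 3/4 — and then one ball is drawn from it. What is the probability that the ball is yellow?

From Bag A: P(yellow) = 6/9.
From Bag B: P(yellow) = 7/10.
Total probability = (1/4)(6/9) + (3/4)(7/10) = 83/120.

83/120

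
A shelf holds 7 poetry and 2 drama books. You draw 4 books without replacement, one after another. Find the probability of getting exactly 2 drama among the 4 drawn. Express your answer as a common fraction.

1/6

One ordering (drama drawn first) has probability 2/9 × 1/8 × 7/7 × 6/6 = 84/3024 = 1/36.
There are C(4,2) = 6 such orderings, each equally likely, so P = 6 × 1/36 = 1/6.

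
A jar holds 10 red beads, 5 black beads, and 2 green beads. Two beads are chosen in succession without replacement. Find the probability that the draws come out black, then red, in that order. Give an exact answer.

Multiply the probability of each draw given the previous ones:
P = 5/17 × 10/16 = 50/272 = 25/136.

25/136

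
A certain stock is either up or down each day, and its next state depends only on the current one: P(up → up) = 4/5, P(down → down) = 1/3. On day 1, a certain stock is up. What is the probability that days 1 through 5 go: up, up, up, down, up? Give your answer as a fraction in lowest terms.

Day 1 is given. For each transition, use the conditional probability from the current state:
P(up | up) = 4/5; P(up | up) = 4/5; P(down | up) = 1/5; P(up | down) = 2/3.
P = 4/5 × 4/5 × 1/5 × 2/3 = 32/375.

32/375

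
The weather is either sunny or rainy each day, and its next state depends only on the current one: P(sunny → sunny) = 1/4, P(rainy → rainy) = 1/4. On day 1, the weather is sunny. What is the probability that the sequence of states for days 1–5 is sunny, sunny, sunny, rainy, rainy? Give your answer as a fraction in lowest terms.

Day 1 is given. For each transition, use the conditional probability from the current state:
P(sunny | sunny) = 1/4; P(sunny | sunny) = 1/4; P(rainy | sunny) = 3/4; P(rainy | rainy) = 1/4.
P = 1/4 × 1/4 × 3/4 × 1/4 = 3/256.

3/256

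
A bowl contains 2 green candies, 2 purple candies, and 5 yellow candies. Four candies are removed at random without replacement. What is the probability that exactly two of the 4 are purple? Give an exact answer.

1/6

One ordering (purple drawn first) has probability 2/9 × 1/8 × 7/7 × 6/6 = 84/3024 = 1/36.
There are C(4,2) = 6 such orderings, each equally likely, so P = 6 × 1/36 = 1/6.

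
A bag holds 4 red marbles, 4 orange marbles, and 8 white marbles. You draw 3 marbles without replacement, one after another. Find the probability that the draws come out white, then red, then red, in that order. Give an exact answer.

Multiply the probability of each draw given the previous ones:
P = 8/16 × 4/15 × 3/14 = 96/3360 = 1/35.

1/35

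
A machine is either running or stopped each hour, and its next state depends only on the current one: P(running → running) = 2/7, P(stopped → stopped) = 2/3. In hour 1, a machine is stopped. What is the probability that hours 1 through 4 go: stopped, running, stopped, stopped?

Hour 1 is given. For each transition, use the conditional probability from the current state:
P(running | stopped) = 1/3; P(stopped | running) = 5/7; P(stopped | stopped) = 2/3.
P = 1/3 × 5/7 × 2/3 = 10/63.

10/63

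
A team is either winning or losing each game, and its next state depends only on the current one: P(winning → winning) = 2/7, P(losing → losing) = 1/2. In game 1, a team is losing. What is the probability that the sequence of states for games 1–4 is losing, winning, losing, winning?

Game 1 is given. For each transition, use the conditional probability from the current state:
P(winning | losing) = 1/2; P(losing | winning) = 5/7; P(winning | losing) = 1/2.
P = 1/2 × 5/7 × 1/2 = 5/28.

5/28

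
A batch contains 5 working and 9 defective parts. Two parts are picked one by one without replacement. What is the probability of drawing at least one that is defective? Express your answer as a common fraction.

81/91

P(no defective) = 5/14 × 4/13 = 20/182 = 10/91.
P(at least one) = 1 − 10/91 = 81/91.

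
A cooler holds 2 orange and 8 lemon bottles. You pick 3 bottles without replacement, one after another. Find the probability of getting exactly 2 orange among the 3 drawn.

1/15

One ordering (orange drawn first) has probability 2/10 × 1/9 × 8/8 = 16/720 = 1/45.
There are C(3,2) = 3 such orderings, each equally likely, so P = 3 × 1/45 = 1/15.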